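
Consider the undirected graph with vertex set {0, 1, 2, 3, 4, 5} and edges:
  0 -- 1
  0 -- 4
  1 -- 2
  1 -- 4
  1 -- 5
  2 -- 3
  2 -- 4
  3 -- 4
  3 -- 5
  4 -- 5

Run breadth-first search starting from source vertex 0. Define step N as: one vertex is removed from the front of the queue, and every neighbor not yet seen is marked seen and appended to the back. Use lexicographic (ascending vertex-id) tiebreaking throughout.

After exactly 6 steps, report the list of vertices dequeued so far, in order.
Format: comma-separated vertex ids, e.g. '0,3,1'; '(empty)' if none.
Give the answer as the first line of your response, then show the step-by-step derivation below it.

0,1,4,2,5,3

step 1: dequeue 0; queue=[1,4]; order=0
step 2: dequeue 1; queue=[4,2,5]; order=0,1
step 3: dequeue 4; queue=[2,5,3]; order=0,1,4
step 4: dequeue 2; queue=[5,3]; order=0,1,4,2
step 5: dequeue 5; queue=[3]; order=0,1,4,2,5
step 6: dequeue 3; queue=[(empty)]; order=0,1,4,2,5,3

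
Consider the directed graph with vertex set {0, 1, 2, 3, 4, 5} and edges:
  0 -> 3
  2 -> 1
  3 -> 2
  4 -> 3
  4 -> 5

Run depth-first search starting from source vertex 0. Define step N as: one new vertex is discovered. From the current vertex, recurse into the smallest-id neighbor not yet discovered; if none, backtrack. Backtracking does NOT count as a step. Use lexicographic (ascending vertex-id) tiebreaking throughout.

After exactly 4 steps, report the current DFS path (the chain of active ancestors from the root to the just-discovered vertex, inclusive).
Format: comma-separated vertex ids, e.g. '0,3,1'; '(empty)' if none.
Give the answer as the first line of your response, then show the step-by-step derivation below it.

0,3,2,1

step 1: discover 0; path=0; order=0
step 2: discover 3; path=0>3; order=0,3
step 3: discover 2; path=0>3>2; order=0,3,2
step 4: discover 1; path=0>3>2>1; order=0,3,2,1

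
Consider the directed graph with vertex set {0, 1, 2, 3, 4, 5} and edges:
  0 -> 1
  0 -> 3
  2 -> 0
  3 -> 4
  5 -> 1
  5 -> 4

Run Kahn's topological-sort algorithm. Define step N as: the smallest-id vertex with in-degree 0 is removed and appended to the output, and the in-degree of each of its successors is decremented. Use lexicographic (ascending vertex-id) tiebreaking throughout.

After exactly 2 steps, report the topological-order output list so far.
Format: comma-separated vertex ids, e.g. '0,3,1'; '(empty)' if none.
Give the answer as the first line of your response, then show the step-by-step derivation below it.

2,0

step 1: output 2; order=[2]; indeg=(0,2,0,1,2,0)
step 2: output 0; order=[2,0]; indeg=(0,1,0,0,2,0)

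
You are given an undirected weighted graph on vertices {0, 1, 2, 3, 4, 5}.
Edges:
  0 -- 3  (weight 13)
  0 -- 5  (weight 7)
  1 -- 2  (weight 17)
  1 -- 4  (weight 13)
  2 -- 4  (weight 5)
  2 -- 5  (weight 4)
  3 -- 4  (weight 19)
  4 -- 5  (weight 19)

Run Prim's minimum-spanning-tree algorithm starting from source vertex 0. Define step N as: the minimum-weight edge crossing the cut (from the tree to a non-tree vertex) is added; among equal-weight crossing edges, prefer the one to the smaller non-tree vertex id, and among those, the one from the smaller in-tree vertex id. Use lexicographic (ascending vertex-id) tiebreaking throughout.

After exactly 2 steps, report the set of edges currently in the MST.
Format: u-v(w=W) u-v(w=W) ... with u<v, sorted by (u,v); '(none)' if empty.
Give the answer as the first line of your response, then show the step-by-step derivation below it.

0-5(w=7) 2-5(w=4)

step 1: add edge 0-5 (w=7); MST = {0-5(w=7)}
step 2: add edge 2-5 (w=4); MST = {0-5(w=7) 2-5(w=4)}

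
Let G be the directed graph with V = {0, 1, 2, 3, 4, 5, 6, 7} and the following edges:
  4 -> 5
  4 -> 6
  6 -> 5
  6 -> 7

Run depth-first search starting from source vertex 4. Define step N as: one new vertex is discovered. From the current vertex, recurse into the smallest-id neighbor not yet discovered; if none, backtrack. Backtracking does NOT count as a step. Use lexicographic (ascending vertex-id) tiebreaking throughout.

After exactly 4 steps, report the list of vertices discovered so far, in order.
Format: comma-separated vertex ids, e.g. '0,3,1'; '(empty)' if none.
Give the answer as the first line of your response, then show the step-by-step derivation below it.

4,5,6,7

step 1: discover 4; path=4; order=4
step 2: discover 5; path=4>5; order=4,5
step 3: discover 6; path=4>6; order=4,5,6
step 4: discover 7; path=4>6>7; order=4,5,6,7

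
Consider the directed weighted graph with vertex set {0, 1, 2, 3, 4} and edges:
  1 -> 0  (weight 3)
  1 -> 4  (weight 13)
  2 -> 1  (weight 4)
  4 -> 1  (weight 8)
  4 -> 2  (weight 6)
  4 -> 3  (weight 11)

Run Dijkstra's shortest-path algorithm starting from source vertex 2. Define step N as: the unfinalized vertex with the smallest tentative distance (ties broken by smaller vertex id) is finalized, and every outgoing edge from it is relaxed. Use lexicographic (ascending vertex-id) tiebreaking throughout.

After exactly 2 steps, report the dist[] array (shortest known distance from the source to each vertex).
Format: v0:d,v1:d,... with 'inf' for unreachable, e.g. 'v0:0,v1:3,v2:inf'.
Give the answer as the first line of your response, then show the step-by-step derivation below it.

v0:7,v1:4,v2:0,v3:inf,v4:17

step 1: dist = v0:inf,v1:4,v2:0,v3:inf,v4:inf
step 2: dist = v0:7,v1:4,v2:0,v3:inf,v4:17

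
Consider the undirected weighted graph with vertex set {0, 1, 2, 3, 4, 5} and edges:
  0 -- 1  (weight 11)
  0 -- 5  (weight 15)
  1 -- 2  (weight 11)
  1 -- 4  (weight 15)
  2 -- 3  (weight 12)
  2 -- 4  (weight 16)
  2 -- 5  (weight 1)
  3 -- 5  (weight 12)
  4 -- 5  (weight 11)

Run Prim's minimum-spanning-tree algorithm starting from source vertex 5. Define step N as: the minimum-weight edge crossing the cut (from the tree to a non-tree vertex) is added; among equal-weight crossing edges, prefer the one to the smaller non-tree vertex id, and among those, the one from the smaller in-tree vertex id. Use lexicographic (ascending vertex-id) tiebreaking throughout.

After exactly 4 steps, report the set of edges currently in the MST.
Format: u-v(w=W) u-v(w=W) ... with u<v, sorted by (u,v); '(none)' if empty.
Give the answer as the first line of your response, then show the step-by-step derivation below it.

0-1(w=11) 1-2(w=11) 2-5(w=1) 4-5(w=11)

step 1: add edge 2-5 (w=1); MST = {2-5(w=1)}
step 2: add edge 1-2 (w=11); MST = {1-2(w=11) 2-5(w=1)}
step 3: add edge 0-1 (w=11); MST = {0-1(w=11) 1-2(w=11) 2-5(w=1)}
step 4: add edge 4-5 (w=11); MST = {0-1(w=11) 1-2(w=11) 2-5(w=1) 4-5(w=11)}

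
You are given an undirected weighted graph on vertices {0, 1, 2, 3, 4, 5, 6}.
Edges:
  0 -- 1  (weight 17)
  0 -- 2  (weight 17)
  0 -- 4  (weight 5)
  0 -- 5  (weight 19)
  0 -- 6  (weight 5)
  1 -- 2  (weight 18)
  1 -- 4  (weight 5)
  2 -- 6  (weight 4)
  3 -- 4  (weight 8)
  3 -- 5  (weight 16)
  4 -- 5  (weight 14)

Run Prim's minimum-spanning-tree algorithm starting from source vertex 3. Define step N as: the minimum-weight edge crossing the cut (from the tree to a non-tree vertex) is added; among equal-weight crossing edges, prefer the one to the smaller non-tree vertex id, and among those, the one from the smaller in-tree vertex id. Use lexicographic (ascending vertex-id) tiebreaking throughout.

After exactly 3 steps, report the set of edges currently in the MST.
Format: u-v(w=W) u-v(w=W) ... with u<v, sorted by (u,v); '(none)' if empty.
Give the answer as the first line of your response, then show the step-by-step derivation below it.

0-4(w=5) 1-4(w=5) 3-4(w=8)

step 1: add edge 3-4 (w=8); MST = {3-4(w=8)}
step 2: add edge 0-4 (w=5); MST = {0-4(w=5) 3-4(w=8)}
step 3: add edge 1-4 (w=5); MST = {0-4(w=5) 1-4(w=5) 3-4(w=8)}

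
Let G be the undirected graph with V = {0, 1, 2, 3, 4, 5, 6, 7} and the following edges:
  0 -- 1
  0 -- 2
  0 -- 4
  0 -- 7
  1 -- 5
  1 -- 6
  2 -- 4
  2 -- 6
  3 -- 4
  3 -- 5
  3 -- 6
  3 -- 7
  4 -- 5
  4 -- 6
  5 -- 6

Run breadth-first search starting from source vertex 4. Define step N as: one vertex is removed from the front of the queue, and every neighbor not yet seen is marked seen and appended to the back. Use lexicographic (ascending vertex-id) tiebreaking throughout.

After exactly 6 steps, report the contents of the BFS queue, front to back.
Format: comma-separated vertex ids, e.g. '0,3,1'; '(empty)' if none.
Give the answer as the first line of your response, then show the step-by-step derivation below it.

1,7

step 1: dequeue 4; queue=[0,2,3,5,6]; order=4
step 2: dequeue 0; queue=[2,3,5,6,1,7]; order=4,0
step 3: dequeue 2; queue=[3,5,6,1,7]; order=4,0,2
step 4: dequeue 3; queue=[5,6,1,7]; order=4,0,2,3
step 5: dequeue 5; queue=[6,1,7]; order=4,0,2,3,5
step 6: dequeue 6; queue=[1,7]; order=4,0,2,3,5,6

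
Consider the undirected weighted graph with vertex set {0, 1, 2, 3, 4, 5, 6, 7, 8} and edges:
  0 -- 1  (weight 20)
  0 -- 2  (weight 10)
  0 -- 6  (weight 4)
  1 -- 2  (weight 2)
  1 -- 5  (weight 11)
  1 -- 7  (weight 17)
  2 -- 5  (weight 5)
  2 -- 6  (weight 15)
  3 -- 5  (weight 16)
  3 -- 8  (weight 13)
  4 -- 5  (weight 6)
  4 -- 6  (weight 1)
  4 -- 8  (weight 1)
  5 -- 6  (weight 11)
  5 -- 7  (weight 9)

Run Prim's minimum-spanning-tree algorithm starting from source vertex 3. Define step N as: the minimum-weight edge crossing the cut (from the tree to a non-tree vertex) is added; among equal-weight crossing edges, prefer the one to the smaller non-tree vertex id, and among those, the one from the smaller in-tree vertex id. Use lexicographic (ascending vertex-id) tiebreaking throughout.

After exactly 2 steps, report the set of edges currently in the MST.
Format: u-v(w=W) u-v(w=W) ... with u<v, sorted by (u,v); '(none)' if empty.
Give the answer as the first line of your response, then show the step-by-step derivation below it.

3-8(w=13) 4-8(w=1)

step 1: add edge 3-8 (w=13); MST = {3-8(w=13)}
step 2: add edge 4-8 (w=1); MST = {3-8(w=13) 4-8(w=1)}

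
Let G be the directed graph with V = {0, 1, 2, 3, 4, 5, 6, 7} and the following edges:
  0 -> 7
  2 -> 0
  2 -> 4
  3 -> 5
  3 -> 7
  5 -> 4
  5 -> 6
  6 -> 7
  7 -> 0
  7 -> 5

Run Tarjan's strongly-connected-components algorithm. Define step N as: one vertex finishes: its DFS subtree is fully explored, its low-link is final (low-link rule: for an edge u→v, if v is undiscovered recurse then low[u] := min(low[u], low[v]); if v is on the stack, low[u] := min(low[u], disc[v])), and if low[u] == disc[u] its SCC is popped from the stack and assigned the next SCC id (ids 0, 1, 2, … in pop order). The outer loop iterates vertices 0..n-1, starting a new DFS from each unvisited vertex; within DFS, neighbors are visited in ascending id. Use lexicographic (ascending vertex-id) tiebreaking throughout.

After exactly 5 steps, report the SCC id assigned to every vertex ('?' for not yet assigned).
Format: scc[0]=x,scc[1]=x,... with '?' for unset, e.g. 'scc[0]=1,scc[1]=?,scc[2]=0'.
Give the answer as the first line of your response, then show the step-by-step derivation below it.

scc[0]=1,scc[1]=?,scc[2]=?,scc[3]=?,scc[4]=0,scc[5]=1,scc[6]=1,scc[7]=1

step 1: low=(low[0]=0,low[1]=?,low[2]=?,low[3]=?,low[4]=3,low[5]=2,low[6]=?,low[7]=0); scc=(scc[0]=?,scc[1]=?,scc[2]=?,scc[3]=?,scc[4]=0,scc[5]=?,scc[6]=?,scc[7]=?)
step 2: low=(low[0]=0,low[1]=?,low[2]=?,low[3]=?,low[4]=3,low[5]=2,low[6]=1,low[7]=0); scc=(scc[0]=?,scc[1]=?,scc[2]=?,scc[3]=?,scc[4]=0,scc[5]=?,scc[6]=?,scc[7]=?)
step 3: low=(low[0]=0,low[1]=?,low[2]=?,low[3]=?,low[4]=3,low[5]=1,low[6]=1,low[7]=0); scc=(scc[0]=?,scc[1]=?,scc[2]=?,scc[3]=?,scc[4]=0,scc[5]=?,scc[6]=?,scc[7]=?)
step 4: low=(low[0]=0,low[1]=?,low[2]=?,low[3]=?,low[4]=3,low[5]=1,low[6]=1,low[7]=0); scc=(scc[0]=?,scc[1]=?,scc[2]=?,scc[3]=?,scc[4]=0,scc[5]=?,scc[6]=?,scc[7]=?)
step 5: low=(low[0]=0,low[1]=?,low[2]=?,low[3]=?,low[4]=3,low[5]=1,low[6]=1,low[7]=0); scc=(scc[0]=1,scc[1]=?,scc[2]=?,scc[3]=?,scc[4]=0,scc[5]=1,scc[6]=1,scc[7]=1)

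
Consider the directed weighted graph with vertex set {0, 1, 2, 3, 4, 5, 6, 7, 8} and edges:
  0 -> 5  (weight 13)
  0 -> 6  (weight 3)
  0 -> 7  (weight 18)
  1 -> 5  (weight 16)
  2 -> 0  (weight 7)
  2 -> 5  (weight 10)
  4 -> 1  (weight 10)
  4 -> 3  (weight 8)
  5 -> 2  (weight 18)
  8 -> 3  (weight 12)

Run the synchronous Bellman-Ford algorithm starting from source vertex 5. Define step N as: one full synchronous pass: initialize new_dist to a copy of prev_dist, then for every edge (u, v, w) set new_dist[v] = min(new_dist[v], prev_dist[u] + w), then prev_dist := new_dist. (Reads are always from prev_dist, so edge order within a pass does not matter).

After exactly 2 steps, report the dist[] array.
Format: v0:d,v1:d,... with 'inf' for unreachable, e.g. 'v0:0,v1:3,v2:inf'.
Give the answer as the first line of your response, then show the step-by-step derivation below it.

v0:25,v1:inf,v2:18,v3:inf,v4:inf,v5:0,v6:inf,v7:inf,v8:inf

step 1: dist = v0:inf,v1:inf,v2:18,v3:inf,v4:inf,v5:0,v6:inf,v7:inf,v8:inf
step 2: dist = v0:25,v1:inf,v2:18,v3:inf,v4:inf,v5:0,v6:inf,v7:inf,v8:inf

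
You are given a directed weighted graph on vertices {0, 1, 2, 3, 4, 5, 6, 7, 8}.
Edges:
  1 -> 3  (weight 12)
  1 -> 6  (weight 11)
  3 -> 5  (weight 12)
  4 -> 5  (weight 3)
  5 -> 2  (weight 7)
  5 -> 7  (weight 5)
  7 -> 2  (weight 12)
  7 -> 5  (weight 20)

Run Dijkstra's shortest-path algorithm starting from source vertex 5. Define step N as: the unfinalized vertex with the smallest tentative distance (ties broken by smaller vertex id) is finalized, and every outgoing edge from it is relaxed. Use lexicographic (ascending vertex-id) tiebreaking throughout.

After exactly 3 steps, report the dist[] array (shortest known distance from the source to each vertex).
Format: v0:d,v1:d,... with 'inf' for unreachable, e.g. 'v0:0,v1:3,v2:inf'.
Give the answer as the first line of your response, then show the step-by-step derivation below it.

v0:inf,v1:inf,v2:7,v3:inf,v4:inf,v5:0,v6:inf,v7:5,v8:inf

step 1: dist = v0:inf,v1:inf,v2:7,v3:inf,v4:inf,v5:0,v6:inf,v7:5,v8:inf
step 2: dist = v0:inf,v1:inf,v2:7,v3:inf,v4:inf,v5:0,v6:inf,v7:5,v8:inf
step 3: dist = v0:inf,v1:inf,v2:7,v3:inf,v4:inf,v5:0,v6:inf,v7:5,v8:inf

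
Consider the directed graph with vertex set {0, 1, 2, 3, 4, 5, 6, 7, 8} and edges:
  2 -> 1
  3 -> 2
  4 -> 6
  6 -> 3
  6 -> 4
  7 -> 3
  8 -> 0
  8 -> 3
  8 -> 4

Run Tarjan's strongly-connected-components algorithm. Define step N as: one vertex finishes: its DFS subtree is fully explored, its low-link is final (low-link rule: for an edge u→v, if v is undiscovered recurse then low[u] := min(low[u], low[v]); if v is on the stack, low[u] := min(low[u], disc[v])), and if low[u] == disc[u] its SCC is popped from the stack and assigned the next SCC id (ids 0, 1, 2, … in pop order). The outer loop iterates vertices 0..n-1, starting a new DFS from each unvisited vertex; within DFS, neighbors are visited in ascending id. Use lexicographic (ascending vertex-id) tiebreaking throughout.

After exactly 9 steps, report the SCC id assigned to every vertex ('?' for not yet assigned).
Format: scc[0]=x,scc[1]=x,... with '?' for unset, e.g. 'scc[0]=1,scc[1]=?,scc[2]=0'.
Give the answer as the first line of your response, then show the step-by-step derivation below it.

scc[0]=0,scc[1]=1,scc[2]=2,scc[3]=3,scc[4]=4,scc[5]=5,scc[6]=4,scc[7]=6,scc[8]=7

step 1: low=(low[0]=0,low[1]=?,low[2]=?,low[3]=?,low[4]=?,low[5]=?,low[6]=?,low[7]=?,low[8]=?); scc=(scc[0]=0,scc[1]=?,scc[2]=?,scc[3]=?,scc[4]=?,scc[5]=?,scc[6]=?,scc[7]=?,scc[8]=?)
step 2: low=(low[0]=0,low[1]=1,low[2]=?,low[3]=?,low[4]=?,low[5]=?,low[6]=?,low[7]=?,low[8]=?); scc=(scc[0]=0,scc[1]=1,scc[2]=?,scc[3]=?,scc[4]=?,scc[5]=?,scc[6]=?,scc[7]=?,scc[8]=?)
step 3: low=(low[0]=0,low[1]=1,low[2]=2,low[3]=?,low[4]=?,low[5]=?,low[6]=?,low[7]=?,low[8]=?); scc=(scc[0]=0,scc[1]=1,scc[2]=2,scc[3]=?,scc[4]=?,scc[5]=?,scc[6]=?,scc[7]=?,scc[8]=?)
step 4: low=(low[0]=0,low[1]=1,low[2]=2,low[3]=3,low[4]=?,low[5]=?,low[6]=?,low[7]=?,low[8]=?); scc=(scc[0]=0,scc[1]=1,scc[2]=2,scc[3]=3,scc[4]=?,scc[5]=?,scc[6]=?,scc[7]=?,scc[8]=?)
step 5: low=(low[0]=0,low[1]=1,low[2]=2,low[3]=3,low[4]=4,low[5]=?,low[6]=4,low[7]=?,low[8]=?); scc=(scc[0]=0,scc[1]=1,scc[2]=2,scc[3]=3,scc[4]=?,scc[5]=?,scc[6]=?,scc[7]=?,scc[8]=?)
step 6: low=(low[0]=0,low[1]=1,low[2]=2,low[3]=3,low[4]=4,low[5]=?,low[6]=4,low[7]=?,low[8]=?); scc=(scc[0]=0,scc[1]=1,scc[2]=2,scc[3]=3,scc[4]=4,scc[5]=?,scc[6]=4,scc[7]=?,scc[8]=?)
step 7: low=(low[0]=0,low[1]=1,low[2]=2,low[3]=3,low[4]=4,low[5]=6,low[6]=4,low[7]=?,low[8]=?); scc=(scc[0]=0,scc[1]=1,scc[2]=2,scc[3]=3,scc[4]=4,scc[5]=5,scc[6]=4,scc[7]=?,scc[8]=?)
step 8: low=(low[0]=0,low[1]=1,low[2]=2,low[3]=3,low[4]=4,low[5]=6,low[6]=4,low[7]=7,low[8]=?); scc=(scc[0]=0,scc[1]=1,scc[2]=2,scc[3]=3,scc[4]=4,scc[5]=5,scc[6]=4,scc[7]=6,scc[8]=?)
step 9: low=(low[0]=0,low[1]=1,low[2]=2,low[3]=3,low[4]=4,low[5]=6,low[6]=4,low[7]=7,low[8]=8); scc=(scc[0]=0,scc[1]=1,scc[2]=2,scc[3]=3,scc[4]=4,scc[5]=5,scc[6]=4,scc[7]=6,scc[8]=7)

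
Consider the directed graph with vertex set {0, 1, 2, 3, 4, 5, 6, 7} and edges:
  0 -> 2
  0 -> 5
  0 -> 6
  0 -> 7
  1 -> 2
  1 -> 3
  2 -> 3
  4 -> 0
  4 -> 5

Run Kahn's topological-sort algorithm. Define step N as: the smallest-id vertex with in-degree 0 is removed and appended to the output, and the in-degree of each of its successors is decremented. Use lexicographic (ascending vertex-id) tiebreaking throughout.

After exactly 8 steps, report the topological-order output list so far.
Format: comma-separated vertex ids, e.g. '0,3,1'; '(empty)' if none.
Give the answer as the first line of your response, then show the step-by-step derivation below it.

1,4,0,2,3,5,6,7

step 1: output 1; order=[1]; indeg=(1,0,1,1,0,2,1,1)
step 2: output 4; order=[1,4]; indeg=(0,0,1,1,0,1,1,1)
step 3: output 0; order=[1,4,0]; indeg=(0,0,0,1,0,0,0,0)
step 4: output 2; order=[1,4,0,2]; indeg=(0,0,0,0,0,0,0,0)
step 5: output 3; order=[1,4,0,2,3]; indeg=(0,0,0,0,0,0,0,0)
step 6: output 5; order=[1,4,0,2,3,5]; indeg=(0,0,0,0,0,0,0,0)
step 7: output 6; order=[1,4,0,2,3,5,6]; indeg=(0,0,0,0,0,0,0,0)
step 8: output 7; order=[1,4,0,2,3,5,6,7]; indeg=(0,0,0,0,0,0,0,0)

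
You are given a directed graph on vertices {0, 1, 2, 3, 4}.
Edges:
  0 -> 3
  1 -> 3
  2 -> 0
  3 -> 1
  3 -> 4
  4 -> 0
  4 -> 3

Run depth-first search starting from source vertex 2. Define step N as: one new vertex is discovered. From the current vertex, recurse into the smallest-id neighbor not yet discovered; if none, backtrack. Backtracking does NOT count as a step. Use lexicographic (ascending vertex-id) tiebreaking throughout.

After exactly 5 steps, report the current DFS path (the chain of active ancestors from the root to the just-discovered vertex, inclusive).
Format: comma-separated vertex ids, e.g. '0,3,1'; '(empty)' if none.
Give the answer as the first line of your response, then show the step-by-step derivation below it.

2,0,3,4

step 1: discover 2; path=2; order=2
step 2: discover 0; path=2>0; order=2,0
step 3: discover 3; path=2>0>3; order=2,0,3
step 4: discover 1; path=2>0>3>1; order=2,0,3,1
step 5: discover 4; path=2>0>3>4; order=2,0,3,1,4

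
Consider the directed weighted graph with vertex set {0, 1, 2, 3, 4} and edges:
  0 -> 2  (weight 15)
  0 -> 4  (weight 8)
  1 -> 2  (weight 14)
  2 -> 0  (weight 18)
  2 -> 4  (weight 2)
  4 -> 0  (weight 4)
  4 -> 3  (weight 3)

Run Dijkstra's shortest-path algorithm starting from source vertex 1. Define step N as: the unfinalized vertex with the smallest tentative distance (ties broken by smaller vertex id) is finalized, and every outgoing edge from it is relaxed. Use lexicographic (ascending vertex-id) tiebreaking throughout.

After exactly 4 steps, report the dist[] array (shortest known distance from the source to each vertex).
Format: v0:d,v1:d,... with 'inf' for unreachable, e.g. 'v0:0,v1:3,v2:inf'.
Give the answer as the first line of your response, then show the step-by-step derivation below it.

v0:20,v1:0,v2:14,v3:19,v4:16

step 1: dist = v0:inf,v1:0,v2:14,v3:inf,v4:inf
step 2: dist = v0:32,v1:0,v2:14,v3:inf,v4:16
step 3: dist = v0:20,v1:0,v2:14,v3:19,v4:16
step 4: dist = v0:20,v1:0,v2:14,v3:19,v4:16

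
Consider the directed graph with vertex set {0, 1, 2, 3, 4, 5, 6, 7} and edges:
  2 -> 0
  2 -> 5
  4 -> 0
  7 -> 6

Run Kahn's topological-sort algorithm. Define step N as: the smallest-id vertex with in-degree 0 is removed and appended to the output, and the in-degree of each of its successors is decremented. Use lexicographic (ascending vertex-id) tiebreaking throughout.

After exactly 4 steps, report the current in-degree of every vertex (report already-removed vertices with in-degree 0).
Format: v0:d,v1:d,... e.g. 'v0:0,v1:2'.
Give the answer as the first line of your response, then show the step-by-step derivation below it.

v0:0,v1:0,v2:0,v3:0,v4:0,v5:0,v6:1,v7:0

step 1: output 1; order=[1]; indeg=(2,0,0,0,0,1,1,0)
step 2: output 2; order=[1,2]; indeg=(1,0,0,0,0,0,1,0)
step 3: output 3; order=[1,2,3]; indeg=(1,0,0,0,0,0,1,0)
step 4: output 4; order=[1,2,3,4]; indeg=(0,0,0,0,0,0,1,0)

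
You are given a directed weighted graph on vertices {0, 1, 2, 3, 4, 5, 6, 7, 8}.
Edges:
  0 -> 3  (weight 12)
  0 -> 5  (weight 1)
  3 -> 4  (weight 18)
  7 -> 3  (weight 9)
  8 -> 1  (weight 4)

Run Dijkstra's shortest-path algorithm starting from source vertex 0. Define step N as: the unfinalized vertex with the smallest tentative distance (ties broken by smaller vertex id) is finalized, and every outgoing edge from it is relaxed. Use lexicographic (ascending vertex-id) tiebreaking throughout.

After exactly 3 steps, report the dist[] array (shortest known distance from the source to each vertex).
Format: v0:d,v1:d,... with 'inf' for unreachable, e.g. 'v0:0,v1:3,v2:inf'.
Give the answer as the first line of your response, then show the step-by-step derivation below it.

v0:0,v1:inf,v2:inf,v3:12,v4:30,v5:1,v6:inf,v7:inf,v8:inf

step 1: dist = v0:0,v1:inf,v2:inf,v3:12,v4:inf,v5:1,v6:inf,v7:inf,v8:inf
step 2: dist = v0:0,v1:inf,v2:inf,v3:12,v4:inf,v5:1,v6:inf,v7:inf,v8:inf
step 3: dist = v0:0,v1:inf,v2:inf,v3:12,v4:30,v5:1,v6:inf,v7:inf,v8:inf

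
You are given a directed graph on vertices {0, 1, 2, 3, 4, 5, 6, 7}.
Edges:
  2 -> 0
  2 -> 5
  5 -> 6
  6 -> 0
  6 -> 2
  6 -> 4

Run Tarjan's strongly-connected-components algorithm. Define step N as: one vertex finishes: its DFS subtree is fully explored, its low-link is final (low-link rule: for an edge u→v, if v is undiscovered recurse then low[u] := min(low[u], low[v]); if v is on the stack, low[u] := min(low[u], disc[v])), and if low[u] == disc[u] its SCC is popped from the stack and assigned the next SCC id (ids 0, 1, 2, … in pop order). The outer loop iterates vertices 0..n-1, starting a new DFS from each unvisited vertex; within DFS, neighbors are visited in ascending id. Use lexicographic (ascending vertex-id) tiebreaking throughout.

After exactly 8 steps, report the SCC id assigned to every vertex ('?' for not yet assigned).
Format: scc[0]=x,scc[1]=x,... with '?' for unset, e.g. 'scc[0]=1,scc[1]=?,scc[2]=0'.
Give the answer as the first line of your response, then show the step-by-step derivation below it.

scc[0]=0,scc[1]=1,scc[2]=3,scc[3]=4,scc[4]=2,scc[5]=3,scc[6]=3,scc[7]=5

step 1: low=(low[0]=0,low[1]=?,low[2]=?,low[3]=?,low[4]=?,low[5]=?,low[6]=?,low[7]=?); scc=(scc[0]=0,scc[1]=?,scc[2]=?,scc[3]=?,scc[4]=?,scc[5]=?,scc[6]=?,scc[7]=?)
step 2: low=(low[0]=0,low[1]=1,low[2]=?,low[3]=?,low[4]=?,low[5]=?,low[6]=?,low[7]=?); scc=(scc[0]=0,scc[1]=1,scc[2]=?,scc[3]=?,scc[4]=?,scc[5]=?,scc[6]=?,scc[7]=?)
step 3: low=(low[0]=0,low[1]=1,low[2]=2,low[3]=?,low[4]=5,low[5]=3,low[6]=2,low[7]=?); scc=(scc[0]=0,scc[1]=1,scc[2]=?,scc[3]=?,scc[4]=2,scc[5]=?,scc[6]=?,scc[7]=?)
step 4: low=(low[0]=0,low[1]=1,low[2]=2,low[3]=?,low[4]=5,low[5]=3,low[6]=2,low[7]=?); scc=(scc[0]=0,scc[1]=1,scc[2]=?,scc[3]=?,scc[4]=2,scc[5]=?,scc[6]=?,scc[7]=?)
step 5: low=(low[0]=0,low[1]=1,low[2]=2,low[3]=?,low[4]=5,low[5]=2,low[6]=2,low[7]=?); scc=(scc[0]=0,scc[1]=1,scc[2]=?,scc[3]=?,scc[4]=2,scc[5]=?,scc[6]=?,scc[7]=?)
step 6: low=(low[0]=0,low[1]=1,low[2]=2,low[3]=?,low[4]=5,low[5]=2,low[6]=2,low[7]=?); scc=(scc[0]=0,scc[1]=1,scc[2]=3,scc[3]=?,scc[4]=2,scc[5]=3,scc[6]=3,scc[7]=?)
step 7: low=(low[0]=0,low[1]=1,low[2]=2,low[3]=6,low[4]=5,low[5]=2,low[6]=2,low[7]=?); scc=(scc[0]=0,scc[1]=1,scc[2]=3,scc[3]=4,scc[4]=2,scc[5]=3,scc[6]=3,scc[7]=?)
step 8: low=(low[0]=0,low[1]=1,low[2]=2,low[3]=6,low[4]=5,low[5]=2,low[6]=2,low[7]=7); scc=(scc[0]=0,scc[1]=1,scc[2]=3,scc[3]=4,scc[4]=2,scc[5]=3,scc[6]=3,scc[7]=5)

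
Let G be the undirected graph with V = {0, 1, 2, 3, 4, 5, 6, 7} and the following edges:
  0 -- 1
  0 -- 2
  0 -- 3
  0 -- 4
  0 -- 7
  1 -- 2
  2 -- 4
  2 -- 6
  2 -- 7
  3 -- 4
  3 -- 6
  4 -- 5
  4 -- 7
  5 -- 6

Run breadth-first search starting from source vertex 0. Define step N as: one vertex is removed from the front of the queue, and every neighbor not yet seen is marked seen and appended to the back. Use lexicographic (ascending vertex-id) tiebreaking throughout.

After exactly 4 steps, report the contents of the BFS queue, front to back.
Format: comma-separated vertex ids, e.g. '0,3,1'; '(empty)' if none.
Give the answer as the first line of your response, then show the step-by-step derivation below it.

4,7,6

step 1: dequeue 0; queue=[1,2,3,4,7]; order=0
step 2: dequeue 1; queue=[2,3,4,7]; order=0,1
step 3: dequeue 2; queue=[3,4,7,6]; order=0,1,2
step 4: dequeue 3; queue=[4,7,6]; order=0,1,2,3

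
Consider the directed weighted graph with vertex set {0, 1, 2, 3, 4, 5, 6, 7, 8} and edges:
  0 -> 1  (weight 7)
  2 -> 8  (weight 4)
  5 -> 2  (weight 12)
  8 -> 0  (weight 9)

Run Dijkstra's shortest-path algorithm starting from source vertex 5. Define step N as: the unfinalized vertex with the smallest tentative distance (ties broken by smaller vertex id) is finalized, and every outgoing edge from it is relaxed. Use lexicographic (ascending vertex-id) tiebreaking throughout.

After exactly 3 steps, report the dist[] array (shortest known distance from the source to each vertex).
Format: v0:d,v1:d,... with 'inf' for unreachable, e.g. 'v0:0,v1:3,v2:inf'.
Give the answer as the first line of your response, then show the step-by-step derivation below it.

v0:25,v1:inf,v2:12,v3:inf,v4:inf,v5:0,v6:inf,v7:inf,v8:16

step 1: dist = v0:inf,v1:inf,v2:12,v3:inf,v4:inf,v5:0,v6:inf,v7:inf,v8:inf
step 2: dist = v0:inf,v1:inf,v2:12,v3:inf,v4:inf,v5:0,v6:inf,v7:inf,v8:16
step 3: dist = v0:25,v1:inf,v2:12,v3:inf,v4:inf,v5:0,v6:inf,v7:inf,v8:16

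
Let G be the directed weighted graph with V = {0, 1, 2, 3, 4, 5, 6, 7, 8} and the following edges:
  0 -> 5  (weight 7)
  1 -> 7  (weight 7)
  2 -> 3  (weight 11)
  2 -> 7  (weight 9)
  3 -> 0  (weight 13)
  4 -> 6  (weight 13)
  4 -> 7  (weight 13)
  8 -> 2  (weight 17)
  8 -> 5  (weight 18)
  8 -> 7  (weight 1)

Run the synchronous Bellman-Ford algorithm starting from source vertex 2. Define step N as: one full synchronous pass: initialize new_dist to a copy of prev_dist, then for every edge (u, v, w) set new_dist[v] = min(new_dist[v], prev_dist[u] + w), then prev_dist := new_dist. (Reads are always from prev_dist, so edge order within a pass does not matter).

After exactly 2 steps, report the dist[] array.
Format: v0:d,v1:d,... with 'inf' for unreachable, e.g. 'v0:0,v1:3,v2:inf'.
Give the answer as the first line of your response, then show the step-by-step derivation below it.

v0:24,v1:inf,v2:0,v3:11,v4:inf,v5:inf,v6:inf,v7:9,v8:inf

step 1: dist = v0:inf,v1:inf,v2:0,v3:11,v4:inf,v5:inf,v6:inf,v7:9,v8:inf
step 2: dist = v0:24,v1:inf,v2:0,v3:11,v4:inf,v5:inf,v6:inf,v7:9,v8:inf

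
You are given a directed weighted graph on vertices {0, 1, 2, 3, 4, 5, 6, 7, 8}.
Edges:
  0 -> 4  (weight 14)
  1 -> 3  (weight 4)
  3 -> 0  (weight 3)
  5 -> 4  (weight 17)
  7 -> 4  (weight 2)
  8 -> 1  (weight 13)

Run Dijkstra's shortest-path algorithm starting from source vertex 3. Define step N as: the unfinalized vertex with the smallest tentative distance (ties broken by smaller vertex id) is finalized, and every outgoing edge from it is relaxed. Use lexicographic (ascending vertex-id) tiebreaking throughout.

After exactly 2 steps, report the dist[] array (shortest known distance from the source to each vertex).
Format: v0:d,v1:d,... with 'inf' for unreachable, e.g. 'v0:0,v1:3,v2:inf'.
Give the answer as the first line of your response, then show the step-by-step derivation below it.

v0:3,v1:inf,v2:inf,v3:0,v4:17,v5:inf,v6:inf,v7:inf,v8:inf

step 1: dist = v0:3,v1:inf,v2:inf,v3:0,v4:inf,v5:inf,v6:inf,v7:inf,v8:inf
step 2: dist = v0:3,v1:inf,v2:inf,v3:0,v4:17,v5:inf,v6:inf,v7:inf,v8:inf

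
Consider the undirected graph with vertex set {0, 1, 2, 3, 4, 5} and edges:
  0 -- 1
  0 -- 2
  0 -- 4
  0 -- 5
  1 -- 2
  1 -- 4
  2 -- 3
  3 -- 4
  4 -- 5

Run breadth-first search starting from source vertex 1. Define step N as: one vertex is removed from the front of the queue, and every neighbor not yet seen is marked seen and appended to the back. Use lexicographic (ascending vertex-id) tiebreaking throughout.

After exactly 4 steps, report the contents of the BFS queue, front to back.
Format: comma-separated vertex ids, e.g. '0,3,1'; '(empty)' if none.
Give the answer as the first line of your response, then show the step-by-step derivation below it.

5,3

step 1: dequeue 1; queue=[0,2,4]; order=1
step 2: dequeue 0; queue=[2,4,5]; order=1,0
step 3: dequeue 2; queue=[4,5,3]; order=1,0,2
step 4: dequeue 4; queue=[5,3]; order=1,0,2,4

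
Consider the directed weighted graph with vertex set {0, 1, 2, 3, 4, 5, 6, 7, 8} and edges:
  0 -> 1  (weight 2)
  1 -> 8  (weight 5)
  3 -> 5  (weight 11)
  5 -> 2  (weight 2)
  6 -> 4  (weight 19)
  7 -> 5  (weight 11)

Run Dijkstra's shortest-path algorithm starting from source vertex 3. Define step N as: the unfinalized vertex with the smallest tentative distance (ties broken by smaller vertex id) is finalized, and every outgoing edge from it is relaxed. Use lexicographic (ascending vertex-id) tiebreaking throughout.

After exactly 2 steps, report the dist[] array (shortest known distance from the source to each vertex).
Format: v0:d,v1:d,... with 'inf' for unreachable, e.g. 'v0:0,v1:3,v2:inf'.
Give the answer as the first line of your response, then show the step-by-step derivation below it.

v0:inf,v1:inf,v2:13,v3:0,v4:inf,v5:11,v6:inf,v7:inf,v8:inf

step 1: dist = v0:inf,v1:inf,v2:inf,v3:0,v4:inf,v5:11,v6:inf,v7:inf,v8:inf
step 2: dist = v0:inf,v1:inf,v2:13,v3:0,v4:inf,v5:11,v6:inf,v7:inf,v8:inf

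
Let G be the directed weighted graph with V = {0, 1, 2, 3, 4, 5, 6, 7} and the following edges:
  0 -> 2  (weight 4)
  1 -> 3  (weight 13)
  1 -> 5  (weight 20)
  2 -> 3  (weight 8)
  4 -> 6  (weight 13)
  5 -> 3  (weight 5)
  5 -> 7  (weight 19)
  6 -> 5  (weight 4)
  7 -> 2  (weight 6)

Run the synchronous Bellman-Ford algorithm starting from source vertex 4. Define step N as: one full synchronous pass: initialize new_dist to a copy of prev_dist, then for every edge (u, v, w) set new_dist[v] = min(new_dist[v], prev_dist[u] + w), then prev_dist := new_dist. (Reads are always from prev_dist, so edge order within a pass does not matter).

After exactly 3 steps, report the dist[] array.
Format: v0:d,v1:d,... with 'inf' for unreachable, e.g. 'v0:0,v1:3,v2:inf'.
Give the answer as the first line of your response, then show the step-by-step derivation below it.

v0:inf,v1:inf,v2:inf,v3:22,v4:0,v5:17,v6:13,v7:36

step 1: dist = v0:inf,v1:inf,v2:inf,v3:inf,v4:0,v5:inf,v6:13,v7:inf
step 2: dist = v0:inf,v1:inf,v2:inf,v3:inf,v4:0,v5:17,v6:13,v7:inf
step 3: dist = v0:inf,v1:inf,v2:inf,v3:22,v4:0,v5:17,v6:13,v7:36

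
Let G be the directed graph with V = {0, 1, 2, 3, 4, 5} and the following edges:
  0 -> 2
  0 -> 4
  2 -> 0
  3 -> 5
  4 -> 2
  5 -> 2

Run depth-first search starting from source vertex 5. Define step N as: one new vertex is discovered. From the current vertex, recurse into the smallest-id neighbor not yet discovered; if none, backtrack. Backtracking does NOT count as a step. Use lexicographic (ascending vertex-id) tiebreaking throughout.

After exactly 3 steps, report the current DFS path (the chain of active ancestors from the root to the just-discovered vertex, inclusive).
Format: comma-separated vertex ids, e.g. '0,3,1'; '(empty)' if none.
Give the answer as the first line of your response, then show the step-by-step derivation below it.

5,2,0

step 1: discover 5; path=5; order=5
step 2: discover 2; path=5>2; order=5,2
step 3: discover 0; path=5>2>0; order=5,2,0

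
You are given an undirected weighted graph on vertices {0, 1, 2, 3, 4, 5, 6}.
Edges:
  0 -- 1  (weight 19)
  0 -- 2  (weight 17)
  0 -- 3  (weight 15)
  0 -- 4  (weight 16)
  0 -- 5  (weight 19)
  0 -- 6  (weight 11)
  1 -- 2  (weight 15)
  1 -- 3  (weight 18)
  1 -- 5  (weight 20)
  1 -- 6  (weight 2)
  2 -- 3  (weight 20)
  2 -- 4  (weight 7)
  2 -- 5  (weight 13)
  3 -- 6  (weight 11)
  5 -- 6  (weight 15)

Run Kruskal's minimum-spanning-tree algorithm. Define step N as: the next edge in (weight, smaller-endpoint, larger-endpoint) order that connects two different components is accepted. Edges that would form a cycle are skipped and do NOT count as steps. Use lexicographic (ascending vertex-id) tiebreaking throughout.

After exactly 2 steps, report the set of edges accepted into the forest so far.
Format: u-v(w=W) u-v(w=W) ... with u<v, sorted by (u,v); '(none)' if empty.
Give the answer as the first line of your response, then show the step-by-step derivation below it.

1-6(w=2) 2-4(w=7)

step 1: add edge 1-6 (w=2); MST = {1-6(w=2)}
step 2: add edge 2-4 (w=7); MST = {1-6(w=2) 2-4(w=7)}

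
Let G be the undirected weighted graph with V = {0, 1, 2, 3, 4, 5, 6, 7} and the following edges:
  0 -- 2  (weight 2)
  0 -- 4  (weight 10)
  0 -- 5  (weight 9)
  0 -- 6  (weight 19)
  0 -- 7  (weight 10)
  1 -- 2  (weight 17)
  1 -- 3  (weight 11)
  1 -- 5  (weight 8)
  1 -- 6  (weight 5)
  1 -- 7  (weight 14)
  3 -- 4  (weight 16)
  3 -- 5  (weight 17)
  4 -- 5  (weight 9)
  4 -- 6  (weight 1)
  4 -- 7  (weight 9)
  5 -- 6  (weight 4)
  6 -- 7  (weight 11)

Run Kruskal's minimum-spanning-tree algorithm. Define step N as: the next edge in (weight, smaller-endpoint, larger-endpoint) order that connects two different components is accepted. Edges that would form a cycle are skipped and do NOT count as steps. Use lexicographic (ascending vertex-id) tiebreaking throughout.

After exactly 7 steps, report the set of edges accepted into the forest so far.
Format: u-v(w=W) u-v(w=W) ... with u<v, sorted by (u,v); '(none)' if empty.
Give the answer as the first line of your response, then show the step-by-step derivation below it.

0-2(w=2) 0-5(w=9) 1-3(w=11) 1-6(w=5) 4-6(w=1) 4-7(w=9) 5-6(w=4)

step 1: add edge 4-6 (w=1); MST = {4-6(w=1)}
step 2: add edge 0-2 (w=2); MST = {0-2(w=2) 4-6(w=1)}
step 3: add edge 5-6 (w=4); MST = {0-2(w=2) 4-6(w=1) 5-6(w=4)}
step 4: add edge 1-6 (w=5); MST = {0-2(w=2) 1-6(w=5) 4-6(w=1) 5-6(w=4)}
step 5: add edge 0-5 (w=9); MST = {0-2(w=2) 0-5(w=9) 1-6(w=5) 4-6(w=1) 5-6(w=4)}
step 6: add edge 4-7 (w=9); MST = {0-2(w=2) 0-5(w=9) 1-6(w=5) 4-6(w=1) 4-7(w=9) 5-6(w=4)}
step 7: add edge 1-3 (w=11); MST = {0-2(w=2) 0-5(w=9) 1-3(w=11) 1-6(w=5) 4-6(w=1) 4-7(w=9) 5-6(w=4)}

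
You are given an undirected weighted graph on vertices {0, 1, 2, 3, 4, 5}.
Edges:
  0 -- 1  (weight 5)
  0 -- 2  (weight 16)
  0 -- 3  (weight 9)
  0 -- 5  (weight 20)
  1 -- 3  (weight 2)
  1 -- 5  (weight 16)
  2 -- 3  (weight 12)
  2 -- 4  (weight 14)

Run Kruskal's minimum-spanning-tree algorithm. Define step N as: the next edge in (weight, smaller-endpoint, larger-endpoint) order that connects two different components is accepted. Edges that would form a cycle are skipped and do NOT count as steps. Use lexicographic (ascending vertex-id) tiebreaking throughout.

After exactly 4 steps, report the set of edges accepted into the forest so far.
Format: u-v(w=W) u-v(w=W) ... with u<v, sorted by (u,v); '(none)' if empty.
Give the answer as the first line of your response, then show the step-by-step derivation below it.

0-1(w=5) 1-3(w=2) 2-3(w=12) 2-4(w=14)

step 1: add edge 1-3 (w=2); MST = {1-3(w=2)}
step 2: add edge 0-1 (w=5); MST = {0-1(w=5) 1-3(w=2)}
step 3: add edge 2-3 (w=12); MST = {0-1(w=5) 1-3(w=2) 2-3(w=12)}
step 4: add edge 2-4 (w=14); MST = {0-1(w=5) 1-3(w=2) 2-3(w=12) 2-4(w=14)}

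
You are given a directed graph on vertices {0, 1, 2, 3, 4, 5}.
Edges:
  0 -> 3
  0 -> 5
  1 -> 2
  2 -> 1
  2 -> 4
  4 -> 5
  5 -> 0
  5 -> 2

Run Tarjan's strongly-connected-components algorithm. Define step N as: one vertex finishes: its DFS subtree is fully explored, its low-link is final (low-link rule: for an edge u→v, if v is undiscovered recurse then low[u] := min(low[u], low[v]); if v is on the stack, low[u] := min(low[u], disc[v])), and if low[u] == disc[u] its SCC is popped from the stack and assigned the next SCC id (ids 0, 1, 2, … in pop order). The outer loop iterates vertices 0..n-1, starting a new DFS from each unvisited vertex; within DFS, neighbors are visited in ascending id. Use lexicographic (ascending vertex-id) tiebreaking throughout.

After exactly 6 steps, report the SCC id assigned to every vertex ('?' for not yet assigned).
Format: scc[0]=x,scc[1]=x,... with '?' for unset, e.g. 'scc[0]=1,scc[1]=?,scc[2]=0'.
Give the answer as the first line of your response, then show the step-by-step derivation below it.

scc[0]=1,scc[1]=1,scc[2]=1,scc[3]=0,scc[4]=1,scc[5]=1

step 1: low=(low[0]=0,low[1]=?,low[2]=?,low[3]=1,low[4]=?,low[5]=?); scc=(scc[0]=?,scc[1]=?,scc[2]=?,scc[3]=0,scc[4]=?,scc[5]=?)
step 2: low=(low[0]=0,low[1]=3,low[2]=3,low[3]=1,low[4]=?,low[5]=0); scc=(scc[0]=?,scc[1]=?,scc[2]=?,scc[3]=0,scc[4]=?,scc[5]=?)
step 3: low=(low[0]=0,low[1]=3,low[2]=3,low[3]=1,low[4]=2,low[5]=0); scc=(scc[0]=?,scc[1]=?,scc[2]=?,scc[3]=0,scc[4]=?,scc[5]=?)
step 4: low=(low[0]=0,low[1]=3,low[2]=2,low[3]=1,low[4]=2,low[5]=0); scc=(scc[0]=?,scc[1]=?,scc[2]=?,scc[3]=0,scc[4]=?,scc[5]=?)
step 5: low=(low[0]=0,low[1]=3,low[2]=2,low[3]=1,low[4]=2,low[5]=0); scc=(scc[0]=?,scc[1]=?,scc[2]=?,scc[3]=0,scc[4]=?,scc[5]=?)
step 6: low=(low[0]=0,low[1]=3,low[2]=2,low[3]=1,low[4]=2,low[5]=0); scc=(scc[0]=1,scc[1]=1,scc[2]=1,scc[3]=0,scc[4]=1,scc[5]=1)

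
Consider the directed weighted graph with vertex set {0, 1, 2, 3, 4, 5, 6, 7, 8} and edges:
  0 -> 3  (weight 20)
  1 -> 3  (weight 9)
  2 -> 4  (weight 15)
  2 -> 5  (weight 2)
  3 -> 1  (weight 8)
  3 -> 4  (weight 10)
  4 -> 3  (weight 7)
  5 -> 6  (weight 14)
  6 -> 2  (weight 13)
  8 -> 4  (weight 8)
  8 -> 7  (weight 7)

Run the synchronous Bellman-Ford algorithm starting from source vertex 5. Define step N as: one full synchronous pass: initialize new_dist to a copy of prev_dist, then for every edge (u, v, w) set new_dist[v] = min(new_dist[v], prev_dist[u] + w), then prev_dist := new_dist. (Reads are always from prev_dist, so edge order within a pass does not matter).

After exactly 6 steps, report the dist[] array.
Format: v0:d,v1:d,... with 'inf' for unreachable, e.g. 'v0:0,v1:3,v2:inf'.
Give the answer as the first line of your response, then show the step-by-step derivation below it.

v0:inf,v1:57,v2:27,v3:49,v4:42,v5:0,v6:14,v7:inf,v8:inf

step 1: dist = v0:inf,v1:inf,v2:inf,v3:inf,v4:inf,v5:0,v6:14,v7:inf,v8:inf
step 2: dist = v0:inf,v1:inf,v2:27,v3:inf,v4:inf,v5:0,v6:14,v7:inf,v8:inf
step 3: dist = v0:inf,v1:inf,v2:27,v3:inf,v4:42,v5:0,v6:14,v7:inf,v8:inf
step 4: dist = v0:inf,v1:inf,v2:27,v3:49,v4:42,v5:0,v6:14,v7:inf,v8:inf
step 5: dist = v0:inf,v1:57,v2:27,v3:49,v4:42,v5:0,v6:14,v7:inf,v8:inf
step 6: dist = v0:inf,v1:57,v2:27,v3:49,v4:42,v5:0,v6:14,v7:inf,v8:inf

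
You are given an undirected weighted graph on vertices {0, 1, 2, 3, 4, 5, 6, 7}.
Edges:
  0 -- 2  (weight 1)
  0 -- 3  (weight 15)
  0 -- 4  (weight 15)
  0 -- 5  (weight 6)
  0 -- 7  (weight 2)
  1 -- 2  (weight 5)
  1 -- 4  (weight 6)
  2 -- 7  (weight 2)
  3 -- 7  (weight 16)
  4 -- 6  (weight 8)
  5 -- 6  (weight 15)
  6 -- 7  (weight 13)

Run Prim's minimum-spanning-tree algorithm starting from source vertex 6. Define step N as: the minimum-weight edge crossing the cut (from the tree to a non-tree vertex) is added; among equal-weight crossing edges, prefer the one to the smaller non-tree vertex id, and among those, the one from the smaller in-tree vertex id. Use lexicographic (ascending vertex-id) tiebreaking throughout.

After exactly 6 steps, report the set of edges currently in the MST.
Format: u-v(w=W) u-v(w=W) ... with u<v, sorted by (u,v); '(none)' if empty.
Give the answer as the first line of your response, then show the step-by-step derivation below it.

0-2(w=1) 0-5(w=6) 0-7(w=2) 1-2(w=5) 1-4(w=6) 4-6(w=8)

step 1: add edge 4-6 (w=8); MST = {4-6(w=8)}
step 2: add edge 1-4 (w=6); MST = {1-4(w=6) 4-6(w=8)}
step 3: add edge 1-2 (w=5); MST = {1-2(w=5) 1-4(w=6) 4-6(w=8)}
step 4: add edge 0-2 (w=1); MST = {0-2(w=1) 1-2(w=5) 1-4(w=6) 4-6(w=8)}
step 5: add edge 0-7 (w=2); MST = {0-2(w=1) 0-7(w=2) 1-2(w=5) 1-4(w=6) 4-6(w=8)}
step 6: add edge 0-5 (w=6); MST = {0-2(w=1) 0-5(w=6) 0-7(w=2) 1-2(w=5) 1-4(w=6) 4-6(w=8)}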